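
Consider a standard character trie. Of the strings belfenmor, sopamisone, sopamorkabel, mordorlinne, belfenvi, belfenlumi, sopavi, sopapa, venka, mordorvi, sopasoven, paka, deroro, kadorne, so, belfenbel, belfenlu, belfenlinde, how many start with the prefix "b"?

Filter for entries beginning with "b":
Matches: "belfenbel", "belfenlinde", "belfenlu", "belfenlumi", "belfenmor", "belfenvi"
Count: 6

6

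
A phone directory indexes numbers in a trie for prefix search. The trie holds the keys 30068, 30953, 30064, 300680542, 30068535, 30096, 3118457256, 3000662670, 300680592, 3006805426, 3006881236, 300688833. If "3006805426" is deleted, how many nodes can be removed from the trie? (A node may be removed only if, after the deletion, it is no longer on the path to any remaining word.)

1

A node on "3006805426"'s path can go only if nothing else ends at it or branches off below it.
The suffix "6" (1 node) is used only by "3006805426"; "300680542" is itself a stored word, so pruning stops there.
Nodes removed: 1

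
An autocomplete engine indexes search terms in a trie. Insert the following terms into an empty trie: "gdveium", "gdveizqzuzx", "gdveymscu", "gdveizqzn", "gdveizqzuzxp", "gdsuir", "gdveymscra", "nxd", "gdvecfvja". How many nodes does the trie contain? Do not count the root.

34

Trace insertions, counting only characters that open a new branch:
  "gdveium" → 7 new (g, d, v, e, i, u, m)
  "gdveizqzuzx" → prefix "gdvei" already present; 6 new (z, q, z, u, z, x)
  "gdveymscu" → prefix "gdve" already present; 5 new (y, m, s, c, u)
  "gdveizqzn" → prefix "gdveizqz" already present; 1 new (n)
  "gdveizqzuzxp" → prefix "gdveizqzuzx" already present; 1 new (p)
  "gdsuir" → prefix "gd" already present; 4 new (s, u, i, r)
  "gdveymscra" → prefix "gdveymsc" already present; 2 new (r, a)
  "nxd" → 3 new (n, x, d)
  "gdvecfvja" → prefix "gdve" already present; 5 new (c, f, v, j, a)
Total nodes = 7 + 6 + 5 + 1 + 1 + 4 + 2 + 3 + 5 = 34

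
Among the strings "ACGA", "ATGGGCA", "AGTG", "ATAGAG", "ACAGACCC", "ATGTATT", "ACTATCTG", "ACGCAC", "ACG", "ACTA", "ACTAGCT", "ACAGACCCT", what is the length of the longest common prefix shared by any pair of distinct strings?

Look for the deepest trie node that still has at least two words in its subtree.
e.g. "ACAGACCC" and "ACAGACCCT" share the prefix "ACAGACCC" of length 8; no pair shares a longer one.
Longest shared-prefix length: 8

8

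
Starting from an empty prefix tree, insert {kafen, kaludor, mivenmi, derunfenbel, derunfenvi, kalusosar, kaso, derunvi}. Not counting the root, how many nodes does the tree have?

Trace insertions, counting only characters that open a new branch:
  "kafen" → 5 new (k, a, f, e, n)
  "kaludor" → prefix "ka" already present; 5 new (l, u, d, o, r)
  "mivenmi" → 7 new (m, i, v, e, n, m, i)
  "derunfenbel" → 11 new (d, e, r, u, n, f, e, n, b, e, l)
  "derunfenvi" → prefix "derunfen" already present; 2 new (v, i)
  "kalusosar" → prefix "kalu" already present; 5 new (s, o, s, a, r)
  "kaso" → prefix "ka" already present; 2 new (s, o)
  "derunvi" → prefix "derun" already present; 2 new (v, i)
Total nodes = 5 + 5 + 7 + 11 + 2 + 5 + 2 + 2 = 39

39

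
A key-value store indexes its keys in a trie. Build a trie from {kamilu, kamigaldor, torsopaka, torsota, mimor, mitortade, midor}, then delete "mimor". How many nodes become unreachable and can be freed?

After clearing the end-marker at "mimor", prune upward until reaching a node still needed by another word.
The suffix "mor" (3 nodes) is used only by "mimor"; the node for "mi" still has the child "t", so pruning stops there.
Nodes removed: 3

3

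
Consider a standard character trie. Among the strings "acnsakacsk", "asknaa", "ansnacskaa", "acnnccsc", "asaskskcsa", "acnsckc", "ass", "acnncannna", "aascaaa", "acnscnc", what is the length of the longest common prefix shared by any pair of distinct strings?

5

Look for the deepest trie node that still has at least two words in its subtree.
"acnncannna" and "acnnccsc" agree on "acnnc" (5 characters) before diverging; nothing deeper is shared.
Longest shared-prefix length: 5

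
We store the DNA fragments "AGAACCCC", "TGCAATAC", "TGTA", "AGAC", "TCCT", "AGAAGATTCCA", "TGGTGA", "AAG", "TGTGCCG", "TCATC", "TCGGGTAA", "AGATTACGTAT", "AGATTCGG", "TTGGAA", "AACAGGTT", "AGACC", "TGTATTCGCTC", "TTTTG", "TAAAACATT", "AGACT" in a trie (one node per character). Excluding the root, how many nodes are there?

Count nodes per top-level branch (shared prefixes stored once):
  'A'-branch (AACAGGTT, AAG, AGAACCCC, AGAAGATTCCA, AGAC, AGACC, AGACT, AGATTACGTAT, AGATTCGG): 37 nodes
  'T'-branch (TAAAACATT, TCATC, TCCT, TCGGGTAA, TGCAATAC, TGGTGA, TGTA, TGTATTCGCTC, TGTGCCG, TTGGAA, TTTTG): 53 nodes
Sum: 90

90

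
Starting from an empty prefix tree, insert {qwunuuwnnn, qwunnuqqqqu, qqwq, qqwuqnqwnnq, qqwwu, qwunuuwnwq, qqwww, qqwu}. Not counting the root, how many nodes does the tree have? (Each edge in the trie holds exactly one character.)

33

Count nodes per top-level branch (shared prefixes stored once):
  'q'-branch (qqwq, qqwu, qqwuqnqwnnq, qqwwu, qqwww, qwunnuqqqqu, qwunuuwnnn, qwunuuwnwq): 33 nodes
Sum: 33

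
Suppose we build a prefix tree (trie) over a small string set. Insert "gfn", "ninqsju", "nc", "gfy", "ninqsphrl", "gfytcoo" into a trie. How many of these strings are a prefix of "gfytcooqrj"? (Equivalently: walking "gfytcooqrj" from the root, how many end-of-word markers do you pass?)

Traverse "gfytcooqrj" character by character; count nodes along the way that are marked as word ends.
Prefixes of the query that are stored words: "gfy", "gfytcoo"
Count: 2

2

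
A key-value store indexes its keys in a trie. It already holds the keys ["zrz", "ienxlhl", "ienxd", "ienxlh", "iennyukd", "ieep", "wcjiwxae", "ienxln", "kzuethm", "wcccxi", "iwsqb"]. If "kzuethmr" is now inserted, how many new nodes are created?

"kzuethm" is already a path in the trie; the remaining "r" must be added.
So 8 − 7 = 1 new nodes.

1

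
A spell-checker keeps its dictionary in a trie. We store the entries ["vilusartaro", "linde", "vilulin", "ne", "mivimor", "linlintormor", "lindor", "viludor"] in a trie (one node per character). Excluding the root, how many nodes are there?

For each word, the new-node count is its length minus the longest prefix already in the trie:
  "vilusartaro" → 11 new (v, i, l, u, s, a, r, t, a, r, o)
  "linde" → 5 new (l, i, n, d, e)
  "vilulin" → prefix "vilu" already present; 3 new (l, i, n)
  "ne" → 2 new (n, e)
  "mivimor" → 7 new (m, i, v, i, m, o, r)
  "linlintormor" → prefix "lin" already present; 9 new (l, i, n, t, o, r, m, o, r)
  "lindor" → prefix "lind" already present; 2 new (o, r)
  "viludor" → prefix "vilu" already present; 3 new (d, o, r)
Total nodes = 11 + 5 + 3 + 2 + 7 + 9 + 2 + 3 = 42

42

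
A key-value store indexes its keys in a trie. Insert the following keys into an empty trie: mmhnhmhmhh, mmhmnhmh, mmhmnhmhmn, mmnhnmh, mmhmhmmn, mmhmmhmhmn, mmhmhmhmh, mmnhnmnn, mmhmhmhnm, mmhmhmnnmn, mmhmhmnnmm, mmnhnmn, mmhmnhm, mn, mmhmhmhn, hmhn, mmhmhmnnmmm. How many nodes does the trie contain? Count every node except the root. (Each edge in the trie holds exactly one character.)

50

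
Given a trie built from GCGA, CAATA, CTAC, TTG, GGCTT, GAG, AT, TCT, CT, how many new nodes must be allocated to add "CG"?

1

"C" is already a path in the trie; the remaining "G" must be added.
So 2 − 1 = 1 new nodes.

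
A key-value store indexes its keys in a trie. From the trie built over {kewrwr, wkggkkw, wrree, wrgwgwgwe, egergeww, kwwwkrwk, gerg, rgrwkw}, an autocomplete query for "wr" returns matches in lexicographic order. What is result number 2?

wrree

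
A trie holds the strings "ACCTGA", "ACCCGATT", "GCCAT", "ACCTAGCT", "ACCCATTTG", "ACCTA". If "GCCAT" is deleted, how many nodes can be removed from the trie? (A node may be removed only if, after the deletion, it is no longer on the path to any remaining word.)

After clearing the end-marker at "GCCAT", prune upward until reaching a node still needed by another word.
No other word shares any prefix with "GCCAT", so all 5 of its nodes go.
Nodes removed: 5

5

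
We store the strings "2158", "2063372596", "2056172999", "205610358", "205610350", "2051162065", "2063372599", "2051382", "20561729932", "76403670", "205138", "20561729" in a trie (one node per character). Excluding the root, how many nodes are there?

47

Count nodes per top-level branch (shared prefixes stored once):
  '2'-branch (2051162065, 205138, 2051382, 205610350, 205610358, 20561729, 20561729932, 2056172999, 2063372596, 2063372599, 2158): 39 nodes
  '7'-branch (76403670): 8 nodes
Sum: 47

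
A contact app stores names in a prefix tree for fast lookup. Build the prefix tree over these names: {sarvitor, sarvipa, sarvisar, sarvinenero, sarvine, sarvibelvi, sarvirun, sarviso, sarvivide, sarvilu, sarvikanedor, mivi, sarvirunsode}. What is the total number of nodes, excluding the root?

Insert word by word; a character creates a node only if that edge doesn't already exist:
  "sarvitor" → 8 new (s, a, r, v, i, t, o, r)
  "sarvipa" → prefix "sarvi" already present; 2 new (p, a)
  "sarvisar" → prefix "sarvi" already present; 3 new (s, a, r)
  "sarvinenero" → prefix "sarvi" already present; 6 new (n, e, n, e, r, o)
  "sarvine" → prefix "sarvine" already present; 0 new (none)
  "sarvibelvi" → prefix "sarvi" already present; 5 new (b, e, l, v, i)
  "sarvirun" → prefix "sarvi" already present; 3 new (r, u, n)
  "sarviso" → prefix "sarvis" already present; 1 new (o)
  "sarvivide" → prefix "sarvi" already present; 4 new (v, i, d, e)
  "sarvilu" → prefix "sarvi" already present; 2 new (l, u)
  "sarvikanedor" → prefix "sarvi" already present; 7 new (k, a, n, e, d, o, r)
  "mivi" → 4 new (m, i, v, i)
  "sarvirunsode" → prefix "sarvirun" already present; 4 new (s, o, d, e)
Total nodes = 8 + 2 + 3 + 6 + 0 + 5 + 3 + 1 + 4 + 2 + 7 + 4 + 4 = 49

49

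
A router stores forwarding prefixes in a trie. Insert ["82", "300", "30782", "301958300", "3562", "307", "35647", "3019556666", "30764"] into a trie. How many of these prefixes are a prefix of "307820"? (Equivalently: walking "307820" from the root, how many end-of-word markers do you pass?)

Walk "307820" from the root; an end-of-word marker is hit whenever a stored word is a prefix of "307820".
Prefixes of the query that are stored words: "307", "30782"
Count: 2

2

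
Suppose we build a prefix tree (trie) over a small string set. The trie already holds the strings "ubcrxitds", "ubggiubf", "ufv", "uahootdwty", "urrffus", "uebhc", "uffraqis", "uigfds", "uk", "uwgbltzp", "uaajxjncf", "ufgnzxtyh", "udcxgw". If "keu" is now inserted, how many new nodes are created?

"keu" shares no prefix with any stored word, so all 3 characters open new nodes.
3 − 0 = 3 new nodes.

3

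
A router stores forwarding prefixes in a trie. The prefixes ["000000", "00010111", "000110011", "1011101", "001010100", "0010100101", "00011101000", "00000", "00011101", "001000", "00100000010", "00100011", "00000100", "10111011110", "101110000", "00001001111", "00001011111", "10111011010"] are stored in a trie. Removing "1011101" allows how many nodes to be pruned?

Walk "1011101" from the leaf back toward the root, removing each node that no remaining word uses.
Every node on "1011101" is still needed (e.g. by "10111011110"), so nothing is freed.
Nodes removed: 0

0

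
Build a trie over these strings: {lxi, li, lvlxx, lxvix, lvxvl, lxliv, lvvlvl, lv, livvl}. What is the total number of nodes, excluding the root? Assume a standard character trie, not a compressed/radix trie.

Trie structure (* marks end of a word):
(root)
└─ l
   ├─ i *
   │  └─ v
   │     └─ v
   │        └─ l *
   ├─ v *
   │  ├─ l
   │  │  └─ x
   │  │     └─ x *
   │  ├─ v
   │  │  └─ l
   │  │     └─ v
   │  │        └─ l *
   │  └─ x
   │     └─ v
   │        └─ l *
   └─ x
      ├─ i *
      ├─ l
      │  └─ i
      │     └─ v *
      └─ v
         └─ i
            └─ x *
Counting every labelled node above: 24.

24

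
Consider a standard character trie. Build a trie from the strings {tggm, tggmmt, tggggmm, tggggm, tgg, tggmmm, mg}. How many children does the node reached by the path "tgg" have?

2

Follow the path "tgg" to its node, then look at its outgoing edges.
Distinct next characters after "tgg": g, m.
That node has 2 child edges.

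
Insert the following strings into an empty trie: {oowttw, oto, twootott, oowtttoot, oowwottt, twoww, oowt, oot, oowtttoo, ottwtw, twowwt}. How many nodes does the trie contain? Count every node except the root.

Trie structure (* marks end of a word):
(root)
├─ o
│  ├─ o
│  │  ├─ t *
│  │  └─ w
│  │     ├─ t *
│  │     │  └─ t
│  │     │     ├─ t
│  │     │     │  └─ o
│  │     │     │     └─ o *
│  │     │     │        └─ t *
│  │     │     └─ w *
│  │     └─ w
│  │        └─ o
│  │           └─ t
│  │              └─ t
│  │                 └─ t *
│  └─ t
│     ├─ o *
│     └─ t
│        └─ w
│           └─ t
│              └─ w *
└─ t
   └─ w
      └─ o
         ├─ o
         │  └─ t
         │     └─ o
         │        └─ t
         │           └─ t *
         └─ w
            └─ w *
               └─ t *
Counting every labelled node above: 33.

33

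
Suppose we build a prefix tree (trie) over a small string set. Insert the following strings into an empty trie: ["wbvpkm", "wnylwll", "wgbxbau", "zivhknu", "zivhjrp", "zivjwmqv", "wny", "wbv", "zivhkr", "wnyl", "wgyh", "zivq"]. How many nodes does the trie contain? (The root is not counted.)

37

Trie structure (* marks end of a word):
(root)
├─ w
│  ├─ b
│  │  └─ v *
│  │     └─ p
│  │        └─ k
│  │           └─ m *
│  ├─ g
│  │  ├─ b
│  │  │  └─ x
│  │  │     └─ b
│  │  │        └─ a
│  │  │           └─ u *
│  │  └─ y
│  │     └─ h *
│  └─ n
│     └─ y *
│        └─ l *
│           └─ w
│              └─ l
│                 └─ l *
└─ z
   └─ i
      └─ v
         ├─ h
         │  ├─ j
         │  │  └─ r
         │  │     └─ p *
         │  └─ k
         │     ├─ n
         │     │  └─ u *
         │     └─ r *
         ├─ j
         │  └─ w
         │     └─ m
         │        └─ q
         │           └─ v *
         └─ q *
Counting every labelled node above: 37.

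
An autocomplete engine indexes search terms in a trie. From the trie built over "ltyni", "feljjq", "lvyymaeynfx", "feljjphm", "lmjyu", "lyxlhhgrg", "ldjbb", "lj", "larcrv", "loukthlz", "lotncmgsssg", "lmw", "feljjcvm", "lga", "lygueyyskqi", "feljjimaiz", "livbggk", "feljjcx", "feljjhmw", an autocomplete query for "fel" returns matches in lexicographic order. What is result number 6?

feljjq

Filter for "fel…" and sort: "feljjcvm", "feljjcx", "feljjhmw", "feljjimaiz", "feljjphm", "feljjq"
Position 6: feljjq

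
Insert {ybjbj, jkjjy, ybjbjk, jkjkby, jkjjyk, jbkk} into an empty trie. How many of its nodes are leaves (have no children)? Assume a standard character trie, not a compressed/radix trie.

Leaves are exactly the stored words that no other stored word extends.
Those words: "jbkk", "jkjjyk", "jkjkby", "ybjbjk"
Leaf count: 4

4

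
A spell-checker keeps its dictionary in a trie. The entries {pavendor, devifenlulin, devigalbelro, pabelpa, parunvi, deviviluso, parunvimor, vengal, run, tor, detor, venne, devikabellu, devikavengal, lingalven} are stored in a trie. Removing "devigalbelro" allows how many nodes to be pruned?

A node on "devigalbelro"'s path can go only if nothing else ends at it or branches off below it.
The suffix "galbelro" (8 nodes) is used only by "devigalbelro"; the node for "devi" still has the child "f", so pruning stops there.
Nodes removed: 8

8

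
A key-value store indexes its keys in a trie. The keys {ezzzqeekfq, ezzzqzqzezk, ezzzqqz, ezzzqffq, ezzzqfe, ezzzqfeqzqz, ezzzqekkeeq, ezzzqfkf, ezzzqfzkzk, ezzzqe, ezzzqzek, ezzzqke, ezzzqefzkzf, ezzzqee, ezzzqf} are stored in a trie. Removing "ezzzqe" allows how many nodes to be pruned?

0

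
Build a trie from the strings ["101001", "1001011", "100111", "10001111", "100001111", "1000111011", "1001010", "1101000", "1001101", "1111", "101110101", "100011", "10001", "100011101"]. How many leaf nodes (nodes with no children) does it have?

11

A leaf is a node with no children — equivalently, the end of a word that is not a proper prefix of any other stored word.
Those words: "100001111", "1000111011", "10001111", "1001010", "1001011", "1001101", "100111", "101001", "101110101", "1101000", "1111"
Leaf count: 11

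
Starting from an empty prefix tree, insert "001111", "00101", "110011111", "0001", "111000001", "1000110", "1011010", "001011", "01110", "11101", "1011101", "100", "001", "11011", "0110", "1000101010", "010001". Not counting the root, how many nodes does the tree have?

58

Count nodes per top-level branch (shared prefixes stored once):
  '0'-branch (0001, 001, 00101, 001011, 001111, 010001, 0110, 01110): 20 nodes
  '1'-branch (100, 1000101010, 1000110, 1011010, 1011101, 110011111, 11011, 111000001, 11101): 38 nodes
Sum: 58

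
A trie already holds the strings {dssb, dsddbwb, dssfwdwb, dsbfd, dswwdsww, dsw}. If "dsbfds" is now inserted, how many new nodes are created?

1

Walking "dsbfds" from the root, the first 5 characters ("dsbfd") follow existing edges; "s" is the first miss.
Each of the 1 remaining characters creates one node.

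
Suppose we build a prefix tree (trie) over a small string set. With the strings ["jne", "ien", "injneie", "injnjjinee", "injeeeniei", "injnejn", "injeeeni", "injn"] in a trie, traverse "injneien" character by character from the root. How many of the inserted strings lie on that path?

2

Traverse "injneien" character by character; count nodes along the way that are marked as word ends.
Prefixes of the query that are stored words: "injn", "injneie"
Count: 2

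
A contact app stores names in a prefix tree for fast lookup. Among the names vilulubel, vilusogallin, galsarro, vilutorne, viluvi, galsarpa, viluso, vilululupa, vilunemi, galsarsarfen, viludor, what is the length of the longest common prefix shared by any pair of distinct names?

6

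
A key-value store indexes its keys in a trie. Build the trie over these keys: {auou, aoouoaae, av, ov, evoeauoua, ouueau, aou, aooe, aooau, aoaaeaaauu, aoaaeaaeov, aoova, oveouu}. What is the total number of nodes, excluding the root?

49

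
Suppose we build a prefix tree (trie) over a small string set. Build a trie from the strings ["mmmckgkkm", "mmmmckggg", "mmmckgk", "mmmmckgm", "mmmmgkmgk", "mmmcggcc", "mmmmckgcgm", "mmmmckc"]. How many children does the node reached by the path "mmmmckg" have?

The children of the "mmmmckg" node are the distinct next characters among strings starting with "mmmmckg".
Distinct next characters after "mmmmckg": c, g, m.
That node has 3 child edges.

3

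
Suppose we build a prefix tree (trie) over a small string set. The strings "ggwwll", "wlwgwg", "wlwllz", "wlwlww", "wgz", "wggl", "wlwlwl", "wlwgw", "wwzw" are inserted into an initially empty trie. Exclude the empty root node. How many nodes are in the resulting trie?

25

Trie structure (* marks end of a word):
(root)
├─ g
│  └─ g
│     └─ w
│        └─ w
│           └─ l
│              └─ l *
└─ w
   ├─ g
   │  ├─ g
   │  │  └─ l *
   │  └─ z *
   ├─ l
   │  └─ w
   │     ├─ g
   │     │  └─ w *
   │     │     └─ g *
   │     └─ l
   │        ├─ l
   │        │  └─ z *
   │        └─ w
   │           ├─ l *
   │           └─ w *
   └─ w
      └─ z
         └─ w *
Counting every labelled node above: 25.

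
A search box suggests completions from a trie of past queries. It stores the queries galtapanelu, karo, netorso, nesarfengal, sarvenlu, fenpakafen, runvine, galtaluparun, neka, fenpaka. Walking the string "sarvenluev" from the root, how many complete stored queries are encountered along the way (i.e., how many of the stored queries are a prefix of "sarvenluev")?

Check each prefix of "sarvenluev" against the stored set — each match is an end-marker on the path.
Prefixes of the query that are stored words: "sarvenlu"
Count: 1

1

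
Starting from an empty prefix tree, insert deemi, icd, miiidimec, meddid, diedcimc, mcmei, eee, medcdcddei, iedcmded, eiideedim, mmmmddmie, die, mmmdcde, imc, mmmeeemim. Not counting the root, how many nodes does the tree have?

Insert word by word; a character creates a node only if that edge doesn't already exist:
  "deemi" → 5 new (d, e, e, m, i)
  "icd" → 3 new (i, c, d)
  "miiidimec" → 9 new (m, i, i, i, d, i, m, e, c)
  "meddid" → prefix "m" already present; 5 new (e, d, d, i, d)
  "diedcimc" → prefix "d" already present; 7 new (i, e, d, c, i, m, c)
  "mcmei" → prefix "m" already present; 4 new (c, m, e, i)
  "eee" → 3 new (e, e, e)
  "medcdcddei" → prefix "med" already present; 7 new (c, d, c, d, d, e, i)
  "iedcmded" → prefix "i" already present; 7 new (e, d, c, m, d, e, d)
  "eiideedim" → prefix "e" already present; 8 new (i, i, d, e, e, d, i, m)
  "mmmmddmie" → prefix "m" already present; 8 new (m, m, m, d, d, m, i, e)
  "die" → prefix "die" already present; 0 new (none)
  "mmmdcde" → prefix "mmm" already present; 4 new (d, c, d, e)
  "imc" → prefix "i" already present; 2 new (m, c)
  "mmmeeemim" → prefix "mmm" already present; 6 new (e, e, e, m, i, m)
Total nodes = 5 + 3 + 9 + 5 + 7 + 4 + 3 + 7 + 7 + 8 + 8 + 0 + 4 + 2 + 6 = 78

78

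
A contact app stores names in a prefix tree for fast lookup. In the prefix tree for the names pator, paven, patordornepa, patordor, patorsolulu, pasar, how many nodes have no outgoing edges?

4

Leaves are exactly the stored words that no other stored word extends.
Those words: "pasar", "patordornepa", "patorsolulu", "paven"
Leaf count: 4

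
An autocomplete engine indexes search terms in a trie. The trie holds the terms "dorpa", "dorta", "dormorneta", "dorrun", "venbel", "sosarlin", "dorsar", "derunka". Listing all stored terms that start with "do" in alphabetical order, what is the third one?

Words with prefix "do", in lexicographic order: "dormorneta", "dorpa", "dorrun", "dorsar", "dorta"
Position 3: dorrun

dorrun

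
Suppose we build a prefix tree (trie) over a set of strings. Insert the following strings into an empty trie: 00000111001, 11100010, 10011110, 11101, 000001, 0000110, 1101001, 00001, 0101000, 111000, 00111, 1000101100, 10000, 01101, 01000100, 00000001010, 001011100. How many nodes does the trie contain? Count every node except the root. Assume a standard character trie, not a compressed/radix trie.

72

For each word, the new-node count is its length minus the longest prefix already in the trie:
  "00000111001" → 11 new (0, 0, 0, 0, 0, 1, 1, 1, 0, 0, 1)
  "11100010" → 8 new (1, 1, 1, 0, 0, 0, 1, 0)
  "10011110" → prefix "1" already present; 7 new (0, 0, 1, 1, 1, 1, 0)
  "11101" → prefix "1110" already present; 1 new (1)
  "000001" → prefix "000001" already present; 0 new (none)
  "0000110" → prefix "0000" already present; 3 new (1, 1, 0)
  "1101001" → prefix "11" already present; 5 new (0, 1, 0, 0, 1)
  "00001" → prefix "00001" already present; 0 new (none)
  "0101000" → prefix "0" already present; 6 new (1, 0, 1, 0, 0, 0)
  "111000" → prefix "111000" already present; 0 new (none)
  "00111" → prefix "00" already present; 3 new (1, 1, 1)
  "1000101100" → prefix "100" already present; 7 new (0, 1, 0, 1, 1, 0, 0)
  "10000" → prefix "1000" already present; 1 new (0)
  "01101" → prefix "01" already present; 3 new (1, 0, 1)
  "01000100" → prefix "010" already present; 5 new (0, 0, 1, 0, 0)
  "00000001010" → prefix "00000" already present; 6 new (0, 0, 1, 0, 1, 0)
  "001011100" → prefix "001" already present; 6 new (0, 1, 1, 1, 0, 0)
Total nodes = 11 + 8 + 7 + 1 + 0 + 3 + 5 + 0 + 6 + 0 + 3 + 7 + 1 + 3 + 5 + 6 + 6 = 72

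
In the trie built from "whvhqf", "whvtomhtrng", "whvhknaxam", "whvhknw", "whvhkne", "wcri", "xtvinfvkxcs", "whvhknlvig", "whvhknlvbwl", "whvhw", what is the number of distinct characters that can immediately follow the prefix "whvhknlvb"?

1

The children of the "whvhknlvb" node are the distinct next characters among strings starting with "whvhknlvb".
Distinct next characters after "whvhknlvb": w.
That node has 1 child edge.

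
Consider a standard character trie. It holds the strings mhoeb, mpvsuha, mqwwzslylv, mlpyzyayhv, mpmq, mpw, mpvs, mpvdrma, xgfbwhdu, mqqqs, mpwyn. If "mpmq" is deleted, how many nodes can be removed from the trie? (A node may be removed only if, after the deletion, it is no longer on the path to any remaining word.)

2

Walk "mpmq" from the leaf back toward the root, removing each node that no remaining word uses.
The suffix "mq" (2 nodes) is used only by "mpmq"; the node for "mp" still has the child "v", so pruning stops there.
Nodes removed: 2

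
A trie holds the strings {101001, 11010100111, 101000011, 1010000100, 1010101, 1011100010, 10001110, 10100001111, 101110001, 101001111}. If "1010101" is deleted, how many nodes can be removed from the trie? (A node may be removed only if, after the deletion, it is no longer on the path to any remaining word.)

A node on "1010101"'s path can go only if nothing else ends at it or branches off below it.
The suffix "101" (3 nodes) is used only by "1010101"; the node for "1010" still has the child "0", so pruning stops there.
Nodes removed: 3

3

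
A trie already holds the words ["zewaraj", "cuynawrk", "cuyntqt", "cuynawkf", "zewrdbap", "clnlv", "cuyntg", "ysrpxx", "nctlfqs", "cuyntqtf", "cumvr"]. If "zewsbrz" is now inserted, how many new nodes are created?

Walking "zewsbrz" from the root, the first 3 characters ("zew") follow existing edges; "s" is the first miss.
New nodes needed: |"zewsbrz"| − 3 = 7 − 3 = 4.

4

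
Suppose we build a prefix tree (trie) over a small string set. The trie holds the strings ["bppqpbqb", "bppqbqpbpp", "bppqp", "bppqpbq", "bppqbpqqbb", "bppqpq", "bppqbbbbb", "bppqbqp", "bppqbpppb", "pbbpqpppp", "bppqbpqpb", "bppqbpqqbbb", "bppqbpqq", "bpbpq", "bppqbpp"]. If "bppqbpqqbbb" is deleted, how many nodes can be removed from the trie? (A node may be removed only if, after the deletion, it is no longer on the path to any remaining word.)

1

After clearing the end-marker at "bppqbpqqbbb", prune upward until reaching a node still needed by another word.
The suffix "b" (1 node) is used only by "bppqbpqqbbb"; "bppqbpqqbb" is itself a stored word, so pruning stops there.
Nodes removed: 1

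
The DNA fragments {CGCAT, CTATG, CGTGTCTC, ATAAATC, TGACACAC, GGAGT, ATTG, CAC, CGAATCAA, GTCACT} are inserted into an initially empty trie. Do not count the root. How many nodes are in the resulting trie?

50

Insert word by word; a character creates a node only if that edge doesn't already exist:
  "CGCAT" → 5 new (C, G, C, A, T)
  "CTATG" → prefix "C" already present; 4 new (T, A, T, G)
  "CGTGTCTC" → prefix "CG" already present; 6 new (T, G, T, C, T, C)
  "ATAAATC" → 7 new (A, T, A, A, A, T, C)
  "TGACACAC" → 8 new (T, G, A, C, A, C, A, C)
  "GGAGT" → 5 new (G, G, A, G, T)
  "ATTG" → prefix "AT" already present; 2 new (T, G)
  "CAC" → prefix "C" already present; 2 new (A, C)
  "CGAATCAA" → prefix "CG" already present; 6 new (A, A, T, C, A, A)
  "GTCACT" → prefix "G" already present; 5 new (T, C, A, C, T)
Total nodes = 5 + 4 + 6 + 7 + 8 + 5 + 2 + 2 + 6 + 5 = 50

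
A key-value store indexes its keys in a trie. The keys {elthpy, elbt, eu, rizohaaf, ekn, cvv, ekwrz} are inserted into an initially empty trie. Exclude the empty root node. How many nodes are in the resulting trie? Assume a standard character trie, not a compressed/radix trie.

25

For each word, the new-node count is its length minus the longest prefix already in the trie:
  "elthpy" → 6 new (e, l, t, h, p, y)
  "elbt" → prefix "el" already present; 2 new (b, t)
  "eu" → prefix "e" already present; 1 new (u)
  "rizohaaf" → 8 new (r, i, z, o, h, a, a, f)
  "ekn" → prefix "e" already present; 2 new (k, n)
  "cvv" → 3 new (c, v, v)
  "ekwrz" → prefix "ek" already present; 3 new (w, r, z)
Total nodes = 6 + 2 + 1 + 8 + 2 + 3 + 3 = 25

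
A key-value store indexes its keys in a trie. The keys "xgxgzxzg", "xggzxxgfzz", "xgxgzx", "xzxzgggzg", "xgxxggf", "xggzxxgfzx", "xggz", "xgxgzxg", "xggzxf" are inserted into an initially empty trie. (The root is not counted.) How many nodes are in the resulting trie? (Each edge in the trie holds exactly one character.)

31

Trie structure (* marks end of a word):
(root)
└─ x
   ├─ g
   │  ├─ g
   │  │  └─ z *
   │  │     └─ x
   │  │        ├─ f *
   │  │        └─ x
   │  │           └─ g
   │  │              └─ f
   │  │                 └─ z
   │  │                    ├─ x *
   │  │                    └─ z *
   │  └─ x
   │     ├─ g
   │     │  └─ z
   │     │     └─ x *
   │     │        ├─ g *
   │     │        └─ z
   │     │           └─ g *
   │     └─ x
   │        └─ g
   │           └─ g
   │              └─ f *
   └─ z
      └─ x
         └─ z
            └─ g
               └─ g
                  └─ g
                     └─ z
                        └─ g *
Counting every labelled node above: 31.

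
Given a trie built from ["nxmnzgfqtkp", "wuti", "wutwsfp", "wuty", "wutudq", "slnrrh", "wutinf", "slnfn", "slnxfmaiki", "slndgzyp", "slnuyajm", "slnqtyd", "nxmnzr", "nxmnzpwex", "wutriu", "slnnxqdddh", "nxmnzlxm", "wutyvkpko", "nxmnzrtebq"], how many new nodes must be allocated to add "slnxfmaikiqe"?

2

Walking "slnxfmaikiqe" from the root, the first 10 characters ("slnxfmaiki") follow existing edges; "q" is the first miss.
So 12 − 10 = 2 new nodes.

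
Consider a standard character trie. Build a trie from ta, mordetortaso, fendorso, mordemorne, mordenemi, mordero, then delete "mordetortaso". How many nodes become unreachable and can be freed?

7

A node on "mordetortaso"'s path can go only if nothing else ends at it or branches off below it.
The suffix "tortaso" (7 nodes) is used only by "mordetortaso"; the node for "morde" still has the child "m", so pruning stops there.
Nodes removed: 7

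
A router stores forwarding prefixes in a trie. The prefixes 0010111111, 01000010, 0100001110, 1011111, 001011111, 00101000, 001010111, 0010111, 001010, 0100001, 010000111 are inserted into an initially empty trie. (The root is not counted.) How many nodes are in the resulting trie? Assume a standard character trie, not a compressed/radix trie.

33

Trie structure (* marks end of a word):
(root)
├─ 0
│  ├─ 0
│  │  └─ 1
│  │     └─ 0
│  │        └─ 1
│  │           ├─ 0 *
│  │           │  ├─ 0
│  │           │  │  └─ 0 *
│  │           │  └─ 1
│  │           │     └─ 1
│  │           │        └─ 1 *
│  │           └─ 1
│  │              └─ 1 *
│  │                 └─ 1
│  │                    └─ 1 *
│  │                       └─ 1 *
│  └─ 1
│     └─ 0
│        └─ 0
│           └─ 0
│              └─ 0
│                 └─ 1 *
│                    ├─ 0 *
│                    └─ 1
│                       └─ 1 *
│                          └─ 0 *
└─ 1
   └─ 0
      └─ 1
         └─ 1
            └─ 1
               └─ 1
                  └─ 1 *
Counting every labelled node above: 33.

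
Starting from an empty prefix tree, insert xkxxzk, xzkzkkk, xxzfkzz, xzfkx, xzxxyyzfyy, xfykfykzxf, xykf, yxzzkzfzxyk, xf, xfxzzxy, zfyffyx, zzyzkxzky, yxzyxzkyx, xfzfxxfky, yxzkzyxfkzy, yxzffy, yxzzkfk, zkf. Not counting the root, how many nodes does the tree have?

100

Insert word by word; a character creates a node only if that edge doesn't already exist:
  "xkxxzk" → 6 new (x, k, x, x, z, k)
  "xzkzkkk" → prefix "x" already present; 6 new (z, k, z, k, k, k)
  "xxzfkzz" → prefix "x" already present; 6 new (x, z, f, k, z, z)
  "xzfkx" → prefix "xz" already present; 3 new (f, k, x)
  "xzxxyyzfyy" → prefix "xz" already present; 8 new (x, x, y, y, z, f, y, y)
  "xfykfykzxf" → prefix "x" already present; 9 new (f, y, k, f, y, k, z, x, f)
  "xykf" → prefix "x" already present; 3 new (y, k, f)
  "yxzzkzfzxyk" → 11 new (y, x, z, z, k, z, f, z, x, y, k)
  "xf" → prefix "xf" already present; 0 new (none)
  "xfxzzxy" → prefix "xf" already present; 5 new (x, z, z, x, y)
  "zfyffyx" → 7 new (z, f, y, f, f, y, x)
  "zzyzkxzky" → prefix "z" already present; 8 new (z, y, z, k, x, z, k, y)
  "yxzyxzkyx" → prefix "yxz" already present; 6 new (y, x, z, k, y, x)
  "xfzfxxfky" → prefix "xf" already present; 7 new (z, f, x, x, f, k, y)
  "yxzkzyxfkzy" → prefix "yxz" already present; 8 new (k, z, y, x, f, k, z, y)
  "yxzffy" → prefix "yxz" already present; 3 new (f, f, y)
  "yxzzkfk" → prefix "yxzzk" already present; 2 new (f, k)
  "zkf" → prefix "z" already present; 2 new (k, f)
Total nodes = 6 + 6 + 6 + 3 + 8 + 9 + 3 + 11 + 0 + 5 + 7 + 8 + 6 + 7 + 8 + 3 + 2 + 2 = 100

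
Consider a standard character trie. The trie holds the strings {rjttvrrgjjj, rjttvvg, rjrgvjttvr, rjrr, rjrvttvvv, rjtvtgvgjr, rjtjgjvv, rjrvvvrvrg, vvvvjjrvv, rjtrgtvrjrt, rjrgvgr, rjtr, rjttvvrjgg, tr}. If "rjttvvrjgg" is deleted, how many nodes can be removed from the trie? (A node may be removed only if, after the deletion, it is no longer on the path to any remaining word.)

4

After clearing the end-marker at "rjttvvrjgg", prune upward until reaching a node still needed by another word.
The suffix "rjgg" (4 nodes) is used only by "rjttvvrjgg"; the node for "rjttvv" still has the child "g", so pruning stops there.
Nodes removed: 4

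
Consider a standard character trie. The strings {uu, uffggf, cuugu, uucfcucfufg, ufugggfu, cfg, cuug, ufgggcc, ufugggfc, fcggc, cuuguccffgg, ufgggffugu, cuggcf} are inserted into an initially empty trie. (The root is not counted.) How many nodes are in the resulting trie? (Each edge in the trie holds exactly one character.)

For each word, the new-node count is its length minus the longest prefix already in the trie:
  "uu" → 2 new (u, u)
  "uffggf" → prefix "u" already present; 5 new (f, f, g, g, f)
  "cuugu" → 5 new (c, u, u, g, u)
  "uucfcucfufg" → prefix "uu" already present; 9 new (c, f, c, u, c, f, u, f, g)
  "ufugggfu" → prefix "uf" already present; 6 new (u, g, g, g, f, u)
  "cfg" → prefix "c" already present; 2 new (f, g)
  "cuug" → prefix "cuug" already present; 0 new (none)
  "ufgggcc" → prefix "uf" already present; 5 new (g, g, g, c, c)
  "ufugggfc" → prefix "ufugggf" already present; 1 new (c)
  "fcggc" → 5 new (f, c, g, g, c)
  "cuuguccffgg" → prefix "cuugu" already present; 6 new (c, c, f, f, g, g)
  "ufgggffugu" → prefix "ufggg" already present; 5 new (f, f, u, g, u)
  "cuggcf" → prefix "cu" already present; 4 new (g, g, c, f)
Total nodes = 2 + 5 + 5 + 9 + 6 + 2 + 0 + 5 + 1 + 5 + 6 + 5 + 4 = 55

55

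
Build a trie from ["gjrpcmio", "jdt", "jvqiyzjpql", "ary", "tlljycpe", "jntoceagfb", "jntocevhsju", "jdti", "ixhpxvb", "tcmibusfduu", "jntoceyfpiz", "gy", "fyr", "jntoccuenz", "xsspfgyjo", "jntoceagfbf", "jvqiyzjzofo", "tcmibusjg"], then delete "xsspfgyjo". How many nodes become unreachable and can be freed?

9

Walk "xsspfgyjo" from the leaf back toward the root, removing each node that no remaining word uses.
No other word shares any prefix with "xsspfgyjo", so all 9 of its nodes go.
Nodes removed: 9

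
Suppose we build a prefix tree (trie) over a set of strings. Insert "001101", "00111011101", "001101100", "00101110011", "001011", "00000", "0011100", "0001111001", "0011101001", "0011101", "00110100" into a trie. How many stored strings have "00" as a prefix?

11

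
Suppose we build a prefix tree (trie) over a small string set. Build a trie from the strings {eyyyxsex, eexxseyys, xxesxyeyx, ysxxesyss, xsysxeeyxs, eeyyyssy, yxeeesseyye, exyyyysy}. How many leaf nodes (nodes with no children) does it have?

8

Leaves are exactly the stored words that no other stored word extends.
Those words: "eexxseyys", "eeyyyssy", "exyyyysy", "eyyyxsex", "xsysxeeyxs", "xxesxyeyx", "ysxxesyss", "yxeeesseyye"
Leaf count: 8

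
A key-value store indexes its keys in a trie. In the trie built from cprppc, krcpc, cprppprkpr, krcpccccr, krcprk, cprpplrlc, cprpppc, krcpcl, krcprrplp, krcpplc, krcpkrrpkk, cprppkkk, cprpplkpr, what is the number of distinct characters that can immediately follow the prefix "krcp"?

4

Follow the path "krcp" to its node, then look at its outgoing edges.
Distinct next characters after "krcp": c, k, p, r.
That node has 4 child edges.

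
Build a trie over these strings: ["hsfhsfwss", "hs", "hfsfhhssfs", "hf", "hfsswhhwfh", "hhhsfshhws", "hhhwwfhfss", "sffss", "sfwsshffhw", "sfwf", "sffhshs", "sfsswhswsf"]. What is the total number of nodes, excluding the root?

Insert word by word; a character creates a node only if that edge doesn't already exist:
  "hsfhsfwss" → 9 new (h, s, f, h, s, f, w, s, s)
  "hs" → prefix "hs" already present; 0 new (none)
  "hfsfhhssfs" → prefix "h" already present; 9 new (f, s, f, h, h, s, s, f, s)
  "hf" → prefix "hf" already present; 0 new (none)
  "hfsswhhwfh" → prefix "hfs" already present; 7 new (s, w, h, h, w, f, h)
  "hhhsfshhws" → prefix "h" already present; 9 new (h, h, s, f, s, h, h, w, s)
  "hhhwwfhfss" → prefix "hhh" already present; 7 new (w, w, f, h, f, s, s)
  "sffss" → 5 new (s, f, f, s, s)
  "sfwsshffhw" → prefix "sf" already present; 8 new (w, s, s, h, f, f, h, w)
  "sfwf" → prefix "sfw" already present; 1 new (f)
  "sffhshs" → prefix "sff" already present; 4 new (h, s, h, s)
  "sfsswhswsf" → prefix "sf" already present; 8 new (s, s, w, h, s, w, s, f)
Total nodes = 9 + 0 + 9 + 0 + 7 + 9 + 7 + 5 + 8 + 1 + 4 + 8 = 67

67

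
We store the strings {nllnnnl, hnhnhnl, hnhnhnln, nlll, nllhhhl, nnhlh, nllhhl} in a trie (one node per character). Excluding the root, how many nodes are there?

Insert word by word; a character creates a node only if that edge doesn't already exist:
  "nllnnnl" → 7 new (n, l, l, n, n, n, l)
  "hnhnhnl" → 7 new (h, n, h, n, h, n, l)
  "hnhnhnln" → prefix "hnhnhnl" already present; 1 new (n)
  "nlll" → prefix "nll" already present; 1 new (l)
  "nllhhhl" → prefix "nll" already present; 4 new (h, h, h, l)
  "nnhlh" → prefix "n" already present; 4 new (n, h, l, h)
  "nllhhl" → prefix "nllhh" already present; 1 new (l)
Total nodes = 7 + 7 + 1 + 1 + 4 + 4 + 1 = 25

25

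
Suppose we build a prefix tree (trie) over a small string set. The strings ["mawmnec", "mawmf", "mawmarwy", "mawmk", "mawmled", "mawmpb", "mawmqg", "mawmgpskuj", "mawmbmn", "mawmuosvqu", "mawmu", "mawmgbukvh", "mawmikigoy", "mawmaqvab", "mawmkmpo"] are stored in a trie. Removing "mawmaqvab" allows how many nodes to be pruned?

Walk "mawmaqvab" from the leaf back toward the root, removing each node that no remaining word uses.
The suffix "qvab" (4 nodes) is used only by "mawmaqvab"; the node for "mawma" still has the child "r", so pruning stops there.
Nodes removed: 4

4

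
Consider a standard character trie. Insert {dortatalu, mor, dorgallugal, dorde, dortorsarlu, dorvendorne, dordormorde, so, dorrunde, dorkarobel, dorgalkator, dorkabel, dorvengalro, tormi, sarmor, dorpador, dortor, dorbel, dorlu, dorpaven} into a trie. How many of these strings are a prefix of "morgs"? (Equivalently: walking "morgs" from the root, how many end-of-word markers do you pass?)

Traverse "morgs" character by character; count nodes along the way that are marked as word ends.
Prefixes of the query that are stored words: "mor"
Count: 1

1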